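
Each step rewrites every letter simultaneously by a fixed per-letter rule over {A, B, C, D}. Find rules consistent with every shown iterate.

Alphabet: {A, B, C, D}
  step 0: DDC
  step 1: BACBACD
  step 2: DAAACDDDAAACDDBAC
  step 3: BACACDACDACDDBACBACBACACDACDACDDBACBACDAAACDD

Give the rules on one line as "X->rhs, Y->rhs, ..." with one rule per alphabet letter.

A->ACD, B->DAA, C->D, D->BAC

  step 2 ⇒ step 3: DAAACDDDAAACDDBAC ⇒ BAC·ACD·ACD·ACD·D·BAC·BAC·BAC·ACD·ACD·ACD·D·BAC·BAC·DAA·ACD·D
    A ↦ ACD
    B ↦ DAA
    C ↦ D
    D ↦ BAC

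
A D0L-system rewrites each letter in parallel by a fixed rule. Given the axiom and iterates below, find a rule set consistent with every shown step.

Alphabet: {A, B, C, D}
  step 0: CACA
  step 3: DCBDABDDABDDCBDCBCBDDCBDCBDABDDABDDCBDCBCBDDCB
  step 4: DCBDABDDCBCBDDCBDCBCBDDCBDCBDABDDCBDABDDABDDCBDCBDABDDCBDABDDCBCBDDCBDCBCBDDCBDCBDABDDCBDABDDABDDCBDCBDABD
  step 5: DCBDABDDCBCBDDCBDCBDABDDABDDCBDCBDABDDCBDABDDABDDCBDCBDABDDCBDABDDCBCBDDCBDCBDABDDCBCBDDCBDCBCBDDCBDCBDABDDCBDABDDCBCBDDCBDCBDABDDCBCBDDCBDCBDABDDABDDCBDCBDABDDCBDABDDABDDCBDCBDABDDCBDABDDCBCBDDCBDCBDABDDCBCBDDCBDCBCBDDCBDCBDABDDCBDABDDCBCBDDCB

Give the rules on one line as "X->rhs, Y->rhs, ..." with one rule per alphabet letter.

  step 4 ⇒ step 5: DCBDABDDCBCBDDCBDCBCBDDCBDCBDABDDCBDABDDABDDCBDCBDABDDCBDABDDCBCBDDCBDCBCBDDCBDCBDABDDCBDABDDABDDCBDCBDABD ⇒ DCB·DAB·D·DCB·CB·D·DCB·DCB·DAB·D·DAB·D·DCB·DCB·DAB·D·DCB·DAB·D·DAB·D·DCB·DCB·DAB·D·DCB·DAB·D·DCB·CB·D·DCB·DCB·DAB·D·DCB·CB·D·DCB·DCB·CB·D·DCB·DCB·DAB·D·DCB·DAB·D·DCB·CB·D·DCB·DCB·DAB·D·DCB·CB·D·DCB·DCB·DAB·D·DAB·D·DCB·DCB·DAB·D·DCB·DAB·D·DAB·D·DCB·DCB·DAB·D·DCB·DAB·D·DCB·CB·D·DCB·DCB·DAB·D·DCB·CB·D·DCB·DCB·CB·D·DCB·DCB·DAB·D·DCB·DAB·D·DCB·CB·D·DCB
    A ↦ CB
    B ↦ D
    C ↦ DAB
    D ↦ DCB

A->CB, B->D, C->DAB, D->DCB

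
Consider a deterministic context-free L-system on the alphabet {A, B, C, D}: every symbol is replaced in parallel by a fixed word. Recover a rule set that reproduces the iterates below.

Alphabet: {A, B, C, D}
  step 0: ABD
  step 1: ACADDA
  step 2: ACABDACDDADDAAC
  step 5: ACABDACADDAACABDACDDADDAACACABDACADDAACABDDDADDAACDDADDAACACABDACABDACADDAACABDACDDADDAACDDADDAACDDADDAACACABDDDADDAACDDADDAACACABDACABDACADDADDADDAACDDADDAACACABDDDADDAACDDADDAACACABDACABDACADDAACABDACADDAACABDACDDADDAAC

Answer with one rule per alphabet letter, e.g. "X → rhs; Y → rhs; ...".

  step 1 ⇒ step 2: ACADDA ⇒ AC·ABD·AC·DDA·DDA·AC
    A ↦ AC
    C ↦ ABD
    D ↦ DDA
  step 0 ⇒ step 1: ABD ⇒ AC·A·DDA
    B ↦ A

A->AC, B->A, C->ABD, D->DDA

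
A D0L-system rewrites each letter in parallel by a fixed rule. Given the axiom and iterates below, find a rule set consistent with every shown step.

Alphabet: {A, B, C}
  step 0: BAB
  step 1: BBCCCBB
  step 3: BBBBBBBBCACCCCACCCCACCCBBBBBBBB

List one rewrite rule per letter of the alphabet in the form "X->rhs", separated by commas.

  step 0 ⇒ step 1: BAB ⇒ BB·CCC·BB
    A ↦ CCC
    B ↦ BB
    C ↦ CA  (constrained at step 1)

A->CCC, B->BB, C->CA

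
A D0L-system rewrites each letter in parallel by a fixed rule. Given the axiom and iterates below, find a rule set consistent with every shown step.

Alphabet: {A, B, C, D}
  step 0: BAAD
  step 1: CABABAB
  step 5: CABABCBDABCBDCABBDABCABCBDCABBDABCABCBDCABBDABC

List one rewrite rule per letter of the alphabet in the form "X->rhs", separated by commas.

  step 0 ⇒ step 1: BAAD ⇒ C·AB·AB·AB
    A ↦ AB
    B ↦ C
    D ↦ AB
    C ↦ BD  (constrained at step 1)

A->AB, B->C, C->BD, D->AB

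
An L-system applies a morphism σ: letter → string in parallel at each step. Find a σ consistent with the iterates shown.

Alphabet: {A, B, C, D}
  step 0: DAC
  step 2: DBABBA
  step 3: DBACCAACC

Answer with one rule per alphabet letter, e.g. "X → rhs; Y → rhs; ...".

A->CC, B->A, C->B, D->DB

  step 2 ⇒ step 3: DBABBA ⇒ DB·A·CC·A·A·CC
    A ↦ CC
    B ↦ A
    D ↦ DB
    C ↦ B  (constrained at step 0)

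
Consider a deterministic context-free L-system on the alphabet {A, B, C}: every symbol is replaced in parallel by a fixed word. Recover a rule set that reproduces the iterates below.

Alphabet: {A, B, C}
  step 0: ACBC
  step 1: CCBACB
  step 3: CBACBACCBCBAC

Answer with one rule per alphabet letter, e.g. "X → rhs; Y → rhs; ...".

  step 0 ⇒ step 1: ACBC ⇒ C·CB·A·CB
    A ↦ C
    B ↦ A
    C ↦ CB

A->C, B->A, C->CB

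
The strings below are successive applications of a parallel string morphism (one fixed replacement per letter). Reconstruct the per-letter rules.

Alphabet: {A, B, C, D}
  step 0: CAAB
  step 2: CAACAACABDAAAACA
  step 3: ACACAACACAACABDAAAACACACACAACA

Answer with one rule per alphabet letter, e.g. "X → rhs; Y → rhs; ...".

A->CA, B->BDA, C->A, D->AAA

  step 2 ⇒ step 3: CAACAACABDAAAACA ⇒ A·CA·CA·A·CA·CA·A·CA·BDA·AAA·CA·CA·CA·CA·A·CA
    A ↦ CA
    B ↦ BDA
    C ↦ A
    D ↦ AAA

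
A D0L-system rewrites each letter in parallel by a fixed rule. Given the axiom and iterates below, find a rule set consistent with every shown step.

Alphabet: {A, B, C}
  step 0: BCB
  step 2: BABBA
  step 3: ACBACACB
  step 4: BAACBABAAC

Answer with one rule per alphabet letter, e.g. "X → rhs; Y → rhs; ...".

A->B, B->AC, C->A

  step 3 ⇒ step 4: ACBACACB ⇒ B·A·AC·B·A·B·A·AC
    A ↦ B
    B ↦ AC
    C ↦ A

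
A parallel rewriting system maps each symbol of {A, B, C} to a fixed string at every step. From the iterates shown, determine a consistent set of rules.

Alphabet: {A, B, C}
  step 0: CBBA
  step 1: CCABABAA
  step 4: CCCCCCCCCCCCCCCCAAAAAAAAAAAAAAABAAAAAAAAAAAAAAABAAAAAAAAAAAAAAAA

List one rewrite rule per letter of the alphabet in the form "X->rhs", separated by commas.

A->AA, B->AB, C->CC

  step 0 ⇒ step 1: CBBA ⇒ CC·AB·AB·AA
    A ↦ AA
    B ↦ AB
    C ↦ CC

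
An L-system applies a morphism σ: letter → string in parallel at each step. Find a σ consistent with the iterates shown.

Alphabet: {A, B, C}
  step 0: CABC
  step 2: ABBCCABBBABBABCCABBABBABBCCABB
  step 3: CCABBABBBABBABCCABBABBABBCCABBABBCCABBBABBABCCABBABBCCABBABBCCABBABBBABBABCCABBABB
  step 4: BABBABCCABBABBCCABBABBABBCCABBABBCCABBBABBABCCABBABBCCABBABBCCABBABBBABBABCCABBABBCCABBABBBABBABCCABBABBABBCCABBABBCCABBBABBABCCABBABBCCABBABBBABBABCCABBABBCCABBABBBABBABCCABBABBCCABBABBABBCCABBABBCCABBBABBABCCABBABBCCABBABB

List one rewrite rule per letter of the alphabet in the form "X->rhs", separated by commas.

A->CC, B->ABB, C->BAB

  step 3 ⇒ step 4: CCABBABBBABBABCCABBABBABBCCABBABBCCABBBABBABCCABBABBCCABBABBCCABBABBBABBABCCABBABB ⇒ BAB·BAB·CC·ABB·ABB·CC·ABB·ABB·ABB·CC·ABB·ABB·CC·ABB·BAB·BAB·CC·ABB·ABB·CC·ABB·ABB·CC·ABB·ABB·BAB·BAB·CC·ABB·ABB·CC·ABB·ABB·BAB·BAB·CC·ABB·ABB·ABB·CC·ABB·ABB·CC·ABB·BAB·BAB·CC·ABB·ABB·CC·ABB·ABB·BAB·BAB·CC·ABB·ABB·CC·ABB·ABB·BAB·BAB·CC·ABB·ABB·CC·ABB·ABB·ABB·CC·ABB·ABB·CC·ABB·BAB·BAB·CC·ABB·ABB·CC·ABB·ABB
    A ↦ CC
    B ↦ ABB
    C ↦ BAB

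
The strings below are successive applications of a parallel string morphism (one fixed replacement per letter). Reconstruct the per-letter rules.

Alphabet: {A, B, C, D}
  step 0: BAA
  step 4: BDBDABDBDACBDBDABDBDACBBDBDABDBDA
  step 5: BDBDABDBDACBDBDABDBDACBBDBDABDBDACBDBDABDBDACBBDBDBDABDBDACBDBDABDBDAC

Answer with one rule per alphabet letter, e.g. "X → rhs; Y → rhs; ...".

A->C, B->BD, C->B, D->BDA

  step 4 ⇒ step 5: BDBDABDBDACBDBDABDBDACBBDBDABDBDA ⇒ BD·BDA·BD·BDA·C·BD·BDA·BD·BDA·C·B·BD·BDA·BD·BDA·C·BD·BDA·BD·BDA·C·B·BD·BD·BDA·BD·BDA·C·BD·BDA·BD·BDA·C
    A ↦ C
    B ↦ BD
    C ↦ B
    D ↦ BDA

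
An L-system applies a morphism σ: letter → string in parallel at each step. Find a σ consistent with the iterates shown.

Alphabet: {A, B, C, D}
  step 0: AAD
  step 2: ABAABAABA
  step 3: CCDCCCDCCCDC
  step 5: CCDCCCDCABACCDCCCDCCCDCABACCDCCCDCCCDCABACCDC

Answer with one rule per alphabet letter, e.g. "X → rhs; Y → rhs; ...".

  step 2 ⇒ step 3: ABAABAABA ⇒ C·CD·C·C·CD·C·C·CD·C
    A ↦ C
    B ↦ CD
    C ↦ ABA  (constrained at step 3)
    D ↦ C  (constrained at step 0)

A->C, B->CD, C->ABA, D->C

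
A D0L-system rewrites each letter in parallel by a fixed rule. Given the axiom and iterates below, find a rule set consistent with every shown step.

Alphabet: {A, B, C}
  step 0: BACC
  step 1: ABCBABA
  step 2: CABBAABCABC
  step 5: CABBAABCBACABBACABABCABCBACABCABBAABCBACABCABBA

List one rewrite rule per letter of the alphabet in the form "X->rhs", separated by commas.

  step 1 ⇒ step 2: ABCBABA ⇒ C·AB·BA·AB·C·AB·C
    A ↦ C
    B ↦ AB
    C ↦ BA

A->C, B->AB, C->BA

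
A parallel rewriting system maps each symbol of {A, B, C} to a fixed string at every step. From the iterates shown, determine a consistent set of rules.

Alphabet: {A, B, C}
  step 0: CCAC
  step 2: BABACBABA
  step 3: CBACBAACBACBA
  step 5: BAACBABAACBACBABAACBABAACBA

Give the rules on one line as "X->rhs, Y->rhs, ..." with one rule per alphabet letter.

  step 2 ⇒ step 3: BABACBABA ⇒ C·BA·C·BA·A·C·BA·C·BA
    A ↦ BA
    B ↦ C
    C ↦ A

A->BA, B->C, C->A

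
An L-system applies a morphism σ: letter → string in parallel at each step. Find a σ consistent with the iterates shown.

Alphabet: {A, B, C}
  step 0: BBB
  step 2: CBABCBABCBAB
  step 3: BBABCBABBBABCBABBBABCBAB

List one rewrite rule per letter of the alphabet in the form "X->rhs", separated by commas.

  step 2 ⇒ step 3: CBABCBABCBAB ⇒ BB·AB·CB·AB·BB·AB·CB·AB·BB·AB·CB·AB
    A ↦ CB
    B ↦ AB
    C ↦ BB

A->CB, B->AB, C->BB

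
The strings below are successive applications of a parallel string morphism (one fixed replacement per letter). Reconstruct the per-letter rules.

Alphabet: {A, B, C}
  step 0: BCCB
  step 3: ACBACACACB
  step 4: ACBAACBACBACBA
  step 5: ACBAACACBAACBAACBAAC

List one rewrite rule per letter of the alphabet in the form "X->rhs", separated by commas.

  step 4 ⇒ step 5: ACBAACBACBACBA ⇒ AC·B·A·AC·AC·B·A·AC·B·A·AC·B·A·AC
    A ↦ AC
    B ↦ A
    C ↦ B

A->AC, B->A, C->B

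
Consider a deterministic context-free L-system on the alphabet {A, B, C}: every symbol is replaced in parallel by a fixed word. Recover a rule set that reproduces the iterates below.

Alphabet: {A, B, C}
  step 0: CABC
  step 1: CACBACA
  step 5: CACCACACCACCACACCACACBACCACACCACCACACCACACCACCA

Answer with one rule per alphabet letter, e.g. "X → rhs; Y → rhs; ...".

  step 0 ⇒ step 1: CABC ⇒ CA·C·BA·CA
    A ↦ C
    B ↦ BA
    C ↦ CA

A->C, B->BA, C->CA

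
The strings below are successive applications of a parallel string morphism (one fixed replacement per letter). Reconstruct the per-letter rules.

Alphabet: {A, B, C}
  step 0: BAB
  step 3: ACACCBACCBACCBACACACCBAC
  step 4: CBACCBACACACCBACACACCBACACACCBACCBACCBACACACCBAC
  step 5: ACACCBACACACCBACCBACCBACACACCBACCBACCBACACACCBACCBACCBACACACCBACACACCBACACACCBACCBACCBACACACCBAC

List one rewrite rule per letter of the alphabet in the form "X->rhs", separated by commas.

A->CB, B->AC, C->AC

  step 4 ⇒ step 5: CBACCBACACACCBACACACCBACACACCBACCBACCBACACACCBAC ⇒ AC·AC·CB·AC·AC·AC·CB·AC·CB·AC·CB·AC·AC·AC·CB·AC·CB·AC·CB·AC·AC·AC·CB·AC·CB·AC·CB·AC·AC·AC·CB·AC·AC·AC·CB·AC·AC·AC·CB·AC·CB·AC·CB·AC·AC·AC·CB·AC
    A ↦ CB
    B ↦ AC
    C ↦ AC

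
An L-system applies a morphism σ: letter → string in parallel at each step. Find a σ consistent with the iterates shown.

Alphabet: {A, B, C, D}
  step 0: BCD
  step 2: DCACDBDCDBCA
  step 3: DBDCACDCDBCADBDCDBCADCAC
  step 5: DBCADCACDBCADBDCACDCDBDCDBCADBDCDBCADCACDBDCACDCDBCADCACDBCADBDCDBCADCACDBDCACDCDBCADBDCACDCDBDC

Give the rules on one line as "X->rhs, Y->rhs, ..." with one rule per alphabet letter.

  step 2 ⇒ step 3: DCACDBDCDBCA ⇒ DB·DC·AC·DC·DB·CA·DB·DC·DB·CA·DC·AC
    A ↦ AC
    B ↦ CA
    C ↦ DC
    D ↦ DB

A->AC, B->CA, C->DC, D->DB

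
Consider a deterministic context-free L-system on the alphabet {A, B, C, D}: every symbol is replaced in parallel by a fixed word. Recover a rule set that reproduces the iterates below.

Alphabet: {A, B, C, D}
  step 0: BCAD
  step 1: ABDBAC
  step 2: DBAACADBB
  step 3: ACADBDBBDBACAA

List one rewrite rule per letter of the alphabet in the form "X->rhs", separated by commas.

  step 2 ⇒ step 3: DBAACADBB ⇒ AC·A·DB·DB·B·DB·AC·A·A
    A ↦ DB
    B ↦ A
    C ↦ B
    D ↦ AC

A->DB, B->A, C->B, D->AC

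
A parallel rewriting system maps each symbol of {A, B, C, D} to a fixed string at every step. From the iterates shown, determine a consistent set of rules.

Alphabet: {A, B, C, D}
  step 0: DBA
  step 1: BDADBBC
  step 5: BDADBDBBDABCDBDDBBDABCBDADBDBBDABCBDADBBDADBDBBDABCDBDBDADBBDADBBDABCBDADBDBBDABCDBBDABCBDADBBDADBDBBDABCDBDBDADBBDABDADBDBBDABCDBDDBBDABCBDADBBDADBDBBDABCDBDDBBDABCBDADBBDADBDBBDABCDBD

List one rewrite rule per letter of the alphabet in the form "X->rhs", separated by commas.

  step 0 ⇒ step 1: DBA ⇒ BDA·DB·BC
    A ↦ BC
    B ↦ DB
    D ↦ BDA
    C ↦ D  (constrained at step 1)

A->BC, B->DB, C->D, D->BDA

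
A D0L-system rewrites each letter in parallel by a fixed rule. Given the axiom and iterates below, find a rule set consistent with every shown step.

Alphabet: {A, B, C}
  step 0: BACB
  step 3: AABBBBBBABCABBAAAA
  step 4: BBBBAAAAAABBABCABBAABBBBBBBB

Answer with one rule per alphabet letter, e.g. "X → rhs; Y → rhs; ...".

  step 3 ⇒ step 4: AABBBBBBABCABBAAAA ⇒ BB·BB·A·A·A·A·A·A·BB·A·BCA·BB·A·A·BB·BB·BB·BB
    A ↦ BB
    B ↦ A
    C ↦ BCA

A->BB, B->A, C->BCA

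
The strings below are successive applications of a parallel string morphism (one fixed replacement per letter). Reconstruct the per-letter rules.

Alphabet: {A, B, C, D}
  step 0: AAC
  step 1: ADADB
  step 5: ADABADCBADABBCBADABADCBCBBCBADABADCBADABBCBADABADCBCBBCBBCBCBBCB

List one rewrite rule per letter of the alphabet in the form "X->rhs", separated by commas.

  step 0 ⇒ step 1: AAC ⇒ AD·AD·B
    A ↦ AD
    C ↦ B
    B ↦ CB  (constrained at step 1)
    D ↦ AB  (constrained at step 1)

A->AD, B->CB, C->B, D->AB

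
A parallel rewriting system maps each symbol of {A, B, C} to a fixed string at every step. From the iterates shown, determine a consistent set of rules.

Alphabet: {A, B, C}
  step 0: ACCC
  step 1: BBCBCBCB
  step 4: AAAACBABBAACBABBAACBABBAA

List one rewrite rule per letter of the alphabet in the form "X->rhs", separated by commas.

A->BB, B->A, C->CB

  step 0 ⇒ step 1: ACCC ⇒ BB·CB·CB·CB
    A ↦ BB
    C ↦ CB
    B ↦ A  (constrained at step 1)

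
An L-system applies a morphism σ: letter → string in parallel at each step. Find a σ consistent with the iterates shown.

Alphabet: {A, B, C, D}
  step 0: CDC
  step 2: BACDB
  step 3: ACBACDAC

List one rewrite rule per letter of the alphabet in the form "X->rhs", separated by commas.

  step 2 ⇒ step 3: BACDB ⇒ AC·B·A·CD·AC
    A ↦ B
    B ↦ AC
    C ↦ A
    D ↦ CD

A->B, B->AC, C->A, D->CD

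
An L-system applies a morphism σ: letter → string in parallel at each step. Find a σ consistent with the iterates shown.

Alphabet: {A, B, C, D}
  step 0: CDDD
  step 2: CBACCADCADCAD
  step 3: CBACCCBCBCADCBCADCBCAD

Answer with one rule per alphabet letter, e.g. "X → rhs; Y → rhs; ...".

A->C, B->AC, C->CB, D->AD

  step 2 ⇒ step 3: CBACCADCADCAD ⇒ CB·AC·C·CB·CB·C·AD·CB·C·AD·CB·C·AD
    A ↦ C
    B ↦ AC
    C ↦ CB
    D ↦ AD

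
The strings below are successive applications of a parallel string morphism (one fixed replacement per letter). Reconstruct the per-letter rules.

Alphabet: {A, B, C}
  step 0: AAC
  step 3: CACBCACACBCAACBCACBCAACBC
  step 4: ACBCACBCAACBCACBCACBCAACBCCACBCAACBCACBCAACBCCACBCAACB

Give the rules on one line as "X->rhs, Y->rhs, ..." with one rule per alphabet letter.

  step 3 ⇒ step 4: CACBCACACBCAACBCACBCAACBC ⇒ ACB·C·ACB·CA·ACB·C·ACB·C·ACB·CA·ACB·C·C·ACB·CA·ACB·C·ACB·CA·ACB·C·C·ACB·CA·ACB
    A ↦ C
    B ↦ CA
    C ↦ ACB

A->C, B->CA, C->ACB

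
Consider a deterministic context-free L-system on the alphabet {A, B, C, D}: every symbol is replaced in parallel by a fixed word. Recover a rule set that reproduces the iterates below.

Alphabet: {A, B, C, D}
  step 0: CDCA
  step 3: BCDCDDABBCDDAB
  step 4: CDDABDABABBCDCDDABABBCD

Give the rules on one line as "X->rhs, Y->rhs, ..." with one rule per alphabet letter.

  step 3 ⇒ step 4: BCDCDDABBCDDAB ⇒ CD·D·AB·D·AB·AB·B·CD·CD·D·AB·AB·B·CD
    A ↦ B
    B ↦ CD
    C ↦ D
    D ↦ AB

A->B, B->CD, C->D, D->AB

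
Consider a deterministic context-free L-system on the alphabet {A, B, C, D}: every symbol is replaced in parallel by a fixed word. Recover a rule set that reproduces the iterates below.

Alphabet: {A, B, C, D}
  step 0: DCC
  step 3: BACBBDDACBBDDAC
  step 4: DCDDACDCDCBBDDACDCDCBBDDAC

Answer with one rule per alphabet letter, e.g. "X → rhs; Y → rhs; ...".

  step 3 ⇒ step 4: BACBBDDACBBDDAC ⇒ DC·DD·AC·DC·DC·B·B·DD·AC·DC·DC·B·B·DD·AC
    A ↦ DD
    B ↦ DC
    C ↦ AC
    D ↦ B

A->DD, B->DC, C->AC, D->B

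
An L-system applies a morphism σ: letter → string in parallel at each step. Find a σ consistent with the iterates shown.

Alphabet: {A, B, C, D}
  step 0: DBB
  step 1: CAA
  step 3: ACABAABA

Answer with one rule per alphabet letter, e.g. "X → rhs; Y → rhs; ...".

A->BA, B->A, C->BD, D->C

  step 0 ⇒ step 1: DBB ⇒ C·A·A
    B ↦ A
    D ↦ C
    A ↦ BA  (constrained at step 1)
    C ↦ BD  (constrained at step 1)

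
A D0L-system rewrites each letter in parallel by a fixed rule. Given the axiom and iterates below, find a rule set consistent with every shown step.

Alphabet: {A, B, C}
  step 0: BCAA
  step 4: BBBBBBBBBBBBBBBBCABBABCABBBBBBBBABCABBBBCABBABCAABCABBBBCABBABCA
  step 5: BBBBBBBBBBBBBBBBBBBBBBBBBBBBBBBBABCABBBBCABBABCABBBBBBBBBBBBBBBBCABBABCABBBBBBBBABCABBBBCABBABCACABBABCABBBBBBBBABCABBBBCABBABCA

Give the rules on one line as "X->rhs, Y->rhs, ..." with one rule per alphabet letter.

  step 4 ⇒ step 5: BBBBBBBBBBBBBBBBCABBABCABBBBBBBBABCABBBBCABBABCAABCABBBBCABBABCA ⇒ BB·BB·BB·BB·BB·BB·BB·BB·BB·BB·BB·BB·BB·BB·BB·BB·AB·CA·BB·BB·CA·BB·AB·CA·BB·BB·BB·BB·BB·BB·BB·BB·CA·BB·AB·CA·BB·BB·BB·BB·AB·CA·BB·BB·CA·BB·AB·CA·CA·BB·AB·CA·BB·BB·BB·BB·AB·CA·BB·BB·CA·BB·AB·CA
    A ↦ CA
    B ↦ BB
    C ↦ AB

A->CA, B->BB, C->AB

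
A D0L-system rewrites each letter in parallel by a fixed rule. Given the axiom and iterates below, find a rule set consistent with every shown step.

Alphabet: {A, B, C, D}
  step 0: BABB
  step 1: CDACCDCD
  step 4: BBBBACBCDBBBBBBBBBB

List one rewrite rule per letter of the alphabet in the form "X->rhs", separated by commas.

  step 0 ⇒ step 1: BABB ⇒ CD·AC·CD·CD
    A ↦ AC
    B ↦ CD
    C ↦ B  (constrained at step 1)
    D ↦ B  (constrained at step 1)

A->AC, B->CD, C->B, D->B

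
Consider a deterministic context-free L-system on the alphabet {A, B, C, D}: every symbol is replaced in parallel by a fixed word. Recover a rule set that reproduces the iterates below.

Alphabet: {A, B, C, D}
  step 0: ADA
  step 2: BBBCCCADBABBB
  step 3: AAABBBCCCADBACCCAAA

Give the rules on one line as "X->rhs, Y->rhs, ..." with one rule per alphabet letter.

  step 2 ⇒ step 3: BBBCCCADBABBB ⇒ A·A·A·B·B·B·CCC·ADB·A·CCC·A·A·A
    A ↦ CCC
    B ↦ A
    C ↦ B
    D ↦ ADB

A->CCC, B->A, C->B, D->ADB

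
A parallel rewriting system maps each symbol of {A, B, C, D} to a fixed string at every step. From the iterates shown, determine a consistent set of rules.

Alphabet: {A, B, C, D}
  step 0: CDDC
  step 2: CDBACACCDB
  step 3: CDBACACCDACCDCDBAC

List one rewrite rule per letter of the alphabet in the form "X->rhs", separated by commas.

A->AC, B->AC, C->CD, D->B

  step 2 ⇒ step 3: CDBACACCDB ⇒ CD·B·AC·AC·CD·AC·CD·CD·B·AC
    A ↦ AC
    B ↦ AC
    C ↦ CD
    D ↦ B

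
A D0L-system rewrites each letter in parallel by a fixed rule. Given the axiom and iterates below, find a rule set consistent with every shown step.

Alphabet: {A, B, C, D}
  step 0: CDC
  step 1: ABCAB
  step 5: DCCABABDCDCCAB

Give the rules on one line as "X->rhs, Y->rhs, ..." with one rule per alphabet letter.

A->D, B->C, C->AB, D->C

  step 0 ⇒ step 1: CDC ⇒ AB·C·AB
    C ↦ AB
    D ↦ C
    A ↦ D  (constrained at step 1)
    B ↦ C  (constrained at step 1)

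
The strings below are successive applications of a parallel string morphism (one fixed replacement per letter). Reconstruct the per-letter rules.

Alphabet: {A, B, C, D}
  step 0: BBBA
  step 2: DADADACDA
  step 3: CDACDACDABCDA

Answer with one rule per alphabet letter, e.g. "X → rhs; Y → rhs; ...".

  step 2 ⇒ step 3: DADADACDA ⇒ C·DA·C·DA·C·DA·B·C·DA
    A ↦ DA
    C ↦ B
    D ↦ C
    B ↦ A  (constrained at step 0)

A->DA, B->A, C->B, D->C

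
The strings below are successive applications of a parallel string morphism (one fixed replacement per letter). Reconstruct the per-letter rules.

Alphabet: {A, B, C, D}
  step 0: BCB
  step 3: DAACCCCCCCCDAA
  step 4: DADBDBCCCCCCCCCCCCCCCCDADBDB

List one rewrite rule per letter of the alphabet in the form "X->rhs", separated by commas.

  step 3 ⇒ step 4: DAACCCCCCCCDAA ⇒ DA·DB·DB·CC·CC·CC·CC·CC·CC·CC·CC·DA·DB·DB
    A ↦ DB
    C ↦ CC
    D ↦ DA
    B ↦ A  (constrained at step 0)

A->DB, B->A, C->CC, D->DA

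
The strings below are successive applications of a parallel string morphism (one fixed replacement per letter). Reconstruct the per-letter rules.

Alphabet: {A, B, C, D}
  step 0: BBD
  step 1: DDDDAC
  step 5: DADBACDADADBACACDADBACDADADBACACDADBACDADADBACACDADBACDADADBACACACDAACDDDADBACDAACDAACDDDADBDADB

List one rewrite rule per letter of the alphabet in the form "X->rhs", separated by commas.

  step 0 ⇒ step 1: BBD ⇒ DD·DD·AC
    B ↦ DD
    D ↦ AC
    A ↦ DA  (constrained at step 1)
    C ↦ DB  (constrained at step 1)

A->DA, B->DD, C->DB, D->AC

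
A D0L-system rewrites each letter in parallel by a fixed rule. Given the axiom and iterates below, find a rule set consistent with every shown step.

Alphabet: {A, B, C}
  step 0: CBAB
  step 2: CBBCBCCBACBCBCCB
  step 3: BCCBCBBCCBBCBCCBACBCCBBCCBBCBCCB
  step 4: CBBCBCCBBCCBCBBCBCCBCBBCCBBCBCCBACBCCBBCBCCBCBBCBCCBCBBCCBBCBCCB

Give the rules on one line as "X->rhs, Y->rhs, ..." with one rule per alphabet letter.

  step 3 ⇒ step 4: BCCBCBBCCBBCBCCBACBCCBBCCBBCBCCB ⇒ CB·BC·BC·CB·BC·CB·CB·BC·BC·CB·CB·BC·CB·BC·BC·CB·AC·BC·CB·BC·BC·CB·CB·BC·BC·CB·CB·BC·CB·BC·BC·CB
    A ↦ AC
    B ↦ CB
    C ↦ BC

A->AC, B->CB, C->BC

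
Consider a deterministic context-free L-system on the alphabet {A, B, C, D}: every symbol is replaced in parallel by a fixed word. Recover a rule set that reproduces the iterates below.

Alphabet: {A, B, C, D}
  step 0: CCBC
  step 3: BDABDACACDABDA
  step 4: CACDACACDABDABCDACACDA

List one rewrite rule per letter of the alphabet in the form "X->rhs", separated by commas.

A->DA, B->CA, C->B, D->C

  step 3 ⇒ step 4: BDABDACACDABDA ⇒ CA·C·DA·CA·C·DA·B·DA·B·C·DA·CA·C·DA
    A ↦ DA
    B ↦ CA
    C ↦ B
    D ↦ C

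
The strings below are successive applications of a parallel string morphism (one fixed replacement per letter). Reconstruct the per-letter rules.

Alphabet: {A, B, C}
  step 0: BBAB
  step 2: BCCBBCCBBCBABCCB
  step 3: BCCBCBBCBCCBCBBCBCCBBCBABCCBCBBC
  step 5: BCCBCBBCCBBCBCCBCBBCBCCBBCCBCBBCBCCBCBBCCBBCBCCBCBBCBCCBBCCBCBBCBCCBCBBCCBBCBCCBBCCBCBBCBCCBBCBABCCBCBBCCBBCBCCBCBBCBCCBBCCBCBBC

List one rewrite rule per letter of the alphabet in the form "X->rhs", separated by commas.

A->BA, B->BC, C->CB

  step 2 ⇒ step 3: BCCBBCCBBCBABCCB ⇒ BC·CB·CB·BC·BC·CB·CB·BC·BC·CB·BC·BA·BC·CB·CB·BC
    A ↦ BA
    B ↦ BC
    C ↦ CB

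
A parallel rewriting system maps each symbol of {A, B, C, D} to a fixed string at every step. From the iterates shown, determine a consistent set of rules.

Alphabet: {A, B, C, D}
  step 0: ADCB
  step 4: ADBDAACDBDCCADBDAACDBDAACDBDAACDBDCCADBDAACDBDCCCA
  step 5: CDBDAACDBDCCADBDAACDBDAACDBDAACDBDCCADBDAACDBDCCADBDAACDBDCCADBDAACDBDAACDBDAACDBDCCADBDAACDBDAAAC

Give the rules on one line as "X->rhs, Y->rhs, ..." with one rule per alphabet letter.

  step 4 ⇒ step 5: ADBDAACDBDCCADBDAACDBDAACDBDAACDBDCCADBDAACDBDCCCA ⇒ C·DBD·AAC·DBD·C·C·A·DBD·AAC·DBD·A·A·C·DBD·AAC·DBD·C·C·A·DBD·AAC·DBD·C·C·A·DBD·AAC·DBD·C·C·A·DBD·AAC·DBD·A·A·C·DBD·AAC·DBD·C·C·A·DBD·AAC·DBD·A·A·A·C
    A ↦ C
    B ↦ AAC
    C ↦ A
    D ↦ DBD

A->C, B->AAC, C->A, D->DBD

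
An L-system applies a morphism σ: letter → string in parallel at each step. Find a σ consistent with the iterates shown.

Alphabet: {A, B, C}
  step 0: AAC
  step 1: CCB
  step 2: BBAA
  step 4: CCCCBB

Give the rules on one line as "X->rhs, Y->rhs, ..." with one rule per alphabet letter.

A->C, B->AA, C->B

  step 1 ⇒ step 2: CCB ⇒ B·B·AA
    B ↦ AA
    C ↦ B
  step 0 ⇒ step 1: AAC ⇒ C·C·B
    A ↦ C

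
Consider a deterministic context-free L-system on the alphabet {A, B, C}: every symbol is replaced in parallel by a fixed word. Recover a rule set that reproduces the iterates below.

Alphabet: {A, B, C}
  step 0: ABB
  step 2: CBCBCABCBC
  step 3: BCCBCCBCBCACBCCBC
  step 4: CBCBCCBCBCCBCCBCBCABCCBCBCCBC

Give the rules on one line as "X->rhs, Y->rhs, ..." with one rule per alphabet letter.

A->BCA, B->C, C->BC

  step 3 ⇒ step 4: BCCBCCBCBCACBCCBC ⇒ C·BC·BC·C·BC·BC·C·BC·C·BC·BCA·BC·C·BC·BC·C·BC
    A ↦ BCA
    B ↦ C
    C ↦ BC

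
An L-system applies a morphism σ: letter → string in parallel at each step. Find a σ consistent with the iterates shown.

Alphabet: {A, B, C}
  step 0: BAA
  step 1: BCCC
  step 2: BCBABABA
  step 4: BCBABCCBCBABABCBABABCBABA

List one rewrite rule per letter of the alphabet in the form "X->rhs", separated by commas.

  step 1 ⇒ step 2: BCCC ⇒ BC·BA·BA·BA
    B ↦ BC
    C ↦ BA
  step 0 ⇒ step 1: BAA ⇒ BC·C·C
    A ↦ C

A->C, B->BC, C->BA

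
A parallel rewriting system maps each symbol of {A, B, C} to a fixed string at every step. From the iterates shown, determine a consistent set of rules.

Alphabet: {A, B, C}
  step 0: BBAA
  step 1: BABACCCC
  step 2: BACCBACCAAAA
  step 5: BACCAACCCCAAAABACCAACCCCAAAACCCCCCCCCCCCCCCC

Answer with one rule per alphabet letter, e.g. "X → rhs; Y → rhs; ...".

A->CC, B->BA, C->A

  step 1 ⇒ step 2: BABACCCC ⇒ BA·CC·BA·CC·A·A·A·A
    A ↦ CC
    B ↦ BA
    C ↦ A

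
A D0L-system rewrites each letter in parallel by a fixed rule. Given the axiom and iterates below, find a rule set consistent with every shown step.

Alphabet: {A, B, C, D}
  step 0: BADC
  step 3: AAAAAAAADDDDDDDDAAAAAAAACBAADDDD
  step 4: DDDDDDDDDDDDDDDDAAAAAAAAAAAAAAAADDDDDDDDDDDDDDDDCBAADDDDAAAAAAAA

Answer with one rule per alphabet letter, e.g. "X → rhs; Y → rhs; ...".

A->DD, B->AA, C->CB, D->AA

  step 3 ⇒ step 4: AAAAAAAADDDDDDDDAAAAAAAACBAADDDD ⇒ DD·DD·DD·DD·DD·DD·DD·DD·AA·AA·AA·AA·AA·AA·AA·AA·DD·DD·DD·DD·DD·DD·DD·DD·CB·AA·DD·DD·AA·AA·AA·AA
    A ↦ DD
    B ↦ AA
    C ↦ CB
    D ↦ AA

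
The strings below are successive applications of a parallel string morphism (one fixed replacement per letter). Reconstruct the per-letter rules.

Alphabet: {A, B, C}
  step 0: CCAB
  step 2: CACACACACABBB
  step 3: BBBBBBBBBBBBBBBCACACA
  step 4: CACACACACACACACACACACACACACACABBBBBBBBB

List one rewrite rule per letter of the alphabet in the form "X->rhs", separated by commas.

A->B, B->CA, C->BB

  step 3 ⇒ step 4: BBBBBBBBBBBBBBBCACACA ⇒ CA·CA·CA·CA·CA·CA·CA·CA·CA·CA·CA·CA·CA·CA·CA·BB·B·BB·B·BB·B
    A ↦ B
    B ↦ CA
    C ↦ BB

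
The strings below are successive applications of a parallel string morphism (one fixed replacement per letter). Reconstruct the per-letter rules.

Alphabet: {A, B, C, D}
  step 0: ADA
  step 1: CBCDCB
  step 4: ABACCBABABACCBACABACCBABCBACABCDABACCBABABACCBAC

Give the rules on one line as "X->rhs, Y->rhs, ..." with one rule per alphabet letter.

  step 0 ⇒ step 1: ADA ⇒ CB·CD·CB
    A ↦ CB
    D ↦ CD
    B ↦ AC  (constrained at step 1)
    C ↦ AB  (constrained at step 1)

A->CB, B->AC, C->AB, D->CD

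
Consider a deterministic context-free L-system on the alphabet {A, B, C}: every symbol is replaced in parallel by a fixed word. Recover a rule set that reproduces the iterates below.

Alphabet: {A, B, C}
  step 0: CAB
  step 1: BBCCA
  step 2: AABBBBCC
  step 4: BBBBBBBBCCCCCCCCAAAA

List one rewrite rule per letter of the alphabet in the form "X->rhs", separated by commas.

  step 1 ⇒ step 2: BBCCA ⇒ A·A·BB·BB·CC
    A ↦ CC
    B ↦ A
    C ↦ BB

A->CC, B->A, C->BB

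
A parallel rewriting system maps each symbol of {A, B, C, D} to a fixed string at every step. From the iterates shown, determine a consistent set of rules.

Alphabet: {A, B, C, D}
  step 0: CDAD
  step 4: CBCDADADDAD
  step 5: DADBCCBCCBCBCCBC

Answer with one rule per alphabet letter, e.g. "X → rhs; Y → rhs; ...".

A->C, B->A, C->D, D->BC

  step 4 ⇒ step 5: CBCDADADDAD ⇒ D·A·D·BC·C·BC·C·BC·BC·C·BC
    A ↦ C
    B ↦ A
    C ↦ D
    D ↦ BC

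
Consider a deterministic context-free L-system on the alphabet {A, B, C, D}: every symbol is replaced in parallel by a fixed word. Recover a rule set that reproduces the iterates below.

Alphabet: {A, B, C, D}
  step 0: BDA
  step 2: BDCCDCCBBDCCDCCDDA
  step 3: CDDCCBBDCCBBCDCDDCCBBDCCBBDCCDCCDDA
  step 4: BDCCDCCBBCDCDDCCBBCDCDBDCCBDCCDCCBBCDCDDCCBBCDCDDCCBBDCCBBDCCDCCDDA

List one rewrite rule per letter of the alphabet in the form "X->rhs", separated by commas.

  step 3 ⇒ step 4: CDDCCBBDCCBBCDCDDCCBBDCCBBDCCDCCDDA ⇒ B·DCC·DCC·B·B·CD·CD·DCC·B·B·CD·CD·B·DCC·B·DCC·DCC·B·B·CD·CD·DCC·B·B·CD·CD·DCC·B·B·DCC·B·B·DCC·DCC·DDA
    A ↦ DDA
    B ↦ CD
    C ↦ B
    D ↦ DCC

A->DDA, B->CD, C->B, D->DCC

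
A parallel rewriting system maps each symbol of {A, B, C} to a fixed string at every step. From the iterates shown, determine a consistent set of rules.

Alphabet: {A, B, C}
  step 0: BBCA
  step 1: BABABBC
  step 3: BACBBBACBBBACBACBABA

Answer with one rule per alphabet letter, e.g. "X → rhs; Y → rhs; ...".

  step 0 ⇒ step 1: BBCA ⇒ BA·BA·BB·C
    A ↦ C
    B ↦ BA
    C ↦ BB

A->C, B->BA, C->BB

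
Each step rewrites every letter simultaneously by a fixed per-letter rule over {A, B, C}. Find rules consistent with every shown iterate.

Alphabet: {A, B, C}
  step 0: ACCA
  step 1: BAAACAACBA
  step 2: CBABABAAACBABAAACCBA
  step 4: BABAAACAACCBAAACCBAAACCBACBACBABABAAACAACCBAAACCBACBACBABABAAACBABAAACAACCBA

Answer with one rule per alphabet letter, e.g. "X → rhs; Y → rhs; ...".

  step 1 ⇒ step 2: BAAACAACBA ⇒ C·BA·BA·BA·AAC·BA·BA·AAC·C·BA
    A ↦ BA
    B ↦ C
    C ↦ AAC

A->BA, B->C, C->AAC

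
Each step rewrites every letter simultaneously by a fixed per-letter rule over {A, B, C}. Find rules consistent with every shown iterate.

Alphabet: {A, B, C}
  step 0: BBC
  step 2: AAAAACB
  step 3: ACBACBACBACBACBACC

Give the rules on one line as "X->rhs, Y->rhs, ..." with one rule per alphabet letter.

A->ACB, B->CC, C->A

  step 2 ⇒ step 3: AAAAACB ⇒ ACB·ACB·ACB·ACB·ACB·A·CC
    A ↦ ACB
    B ↦ CC
    C ↦ A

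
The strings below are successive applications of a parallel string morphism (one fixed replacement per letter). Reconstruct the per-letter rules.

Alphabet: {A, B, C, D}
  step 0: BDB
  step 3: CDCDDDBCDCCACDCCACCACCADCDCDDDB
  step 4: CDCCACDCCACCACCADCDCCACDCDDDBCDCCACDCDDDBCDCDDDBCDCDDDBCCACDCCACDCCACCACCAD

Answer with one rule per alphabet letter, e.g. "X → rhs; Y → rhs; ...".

A->DDB, B->D, C->CD, D->CCA

  step 3 ⇒ step 4: CDCDDDBCDCCACDCCACCACCADCDCDDDB ⇒ CD·CCA·CD·CCA·CCA·CCA·D·CD·CCA·CD·CD·DDB·CD·CCA·CD·CD·DDB·CD·CD·DDB·CD·CD·DDB·CCA·CD·CCA·CD·CCA·CCA·CCA·D
    A ↦ DDB
    B ↦ D
    C ↦ CD
    D ↦ CCA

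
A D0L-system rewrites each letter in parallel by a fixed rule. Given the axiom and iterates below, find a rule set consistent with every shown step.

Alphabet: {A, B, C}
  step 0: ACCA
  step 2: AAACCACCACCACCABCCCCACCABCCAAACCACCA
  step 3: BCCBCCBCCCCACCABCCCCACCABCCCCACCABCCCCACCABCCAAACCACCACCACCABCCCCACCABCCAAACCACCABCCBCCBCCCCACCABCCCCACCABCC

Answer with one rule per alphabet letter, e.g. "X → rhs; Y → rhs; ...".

  step 2 ⇒ step 3: AAACCACCACCACCABCCCCACCABCCAAACCACCA ⇒ BCC·BCC·BCC·CCA·CCA·BCC·CCA·CCA·BCC·CCA·CCA·BCC·CCA·CCA·BCC·AAA·CCA·CCA·CCA·CCA·BCC·CCA·CCA·BCC·AAA·CCA·CCA·BCC·BCC·BCC·CCA·CCA·BCC·CCA·CCA·BCC
    A ↦ BCC
    B ↦ AAA
    C ↦ CCA

A->BCC, B->AAA, C->CCA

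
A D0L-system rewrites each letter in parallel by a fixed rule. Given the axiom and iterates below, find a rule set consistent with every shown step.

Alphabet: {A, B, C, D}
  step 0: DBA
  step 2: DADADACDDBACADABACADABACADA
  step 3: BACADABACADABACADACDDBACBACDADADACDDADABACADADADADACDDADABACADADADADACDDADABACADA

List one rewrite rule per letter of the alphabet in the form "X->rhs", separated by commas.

  step 2 ⇒ step 3: DADADACDDBACADABACADABACADA ⇒ BAC·ADA·BAC·ADA·BAC·ADA·CDD·BAC·BAC·DAD·ADA·CDD·ADA·BAC·ADA·DAD·ADA·CDD·ADA·BAC·ADA·DAD·ADA·CDD·ADA·BAC·ADA
    A ↦ ADA
    B ↦ DAD
    C ↦ CDD
    D ↦ BAC

A->ADA, B->DAD, C->CDD, D->BAC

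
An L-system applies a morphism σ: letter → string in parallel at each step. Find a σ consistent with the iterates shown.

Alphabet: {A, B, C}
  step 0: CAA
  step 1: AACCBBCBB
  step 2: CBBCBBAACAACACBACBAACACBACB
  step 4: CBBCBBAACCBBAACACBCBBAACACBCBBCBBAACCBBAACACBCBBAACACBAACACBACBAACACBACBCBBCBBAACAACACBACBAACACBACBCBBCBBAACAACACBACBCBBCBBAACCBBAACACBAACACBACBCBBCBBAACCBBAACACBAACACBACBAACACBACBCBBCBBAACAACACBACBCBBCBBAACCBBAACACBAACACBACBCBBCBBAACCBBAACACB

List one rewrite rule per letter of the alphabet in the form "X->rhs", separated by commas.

  step 1 ⇒ step 2: AACCBBCBB ⇒ CBB·CBB·AAC·AAC·ACB·ACB·AAC·ACB·ACB
    A ↦ CBB
    B ↦ ACB
    C ↦ AAC

A->CBB, B->ACB, C->AAC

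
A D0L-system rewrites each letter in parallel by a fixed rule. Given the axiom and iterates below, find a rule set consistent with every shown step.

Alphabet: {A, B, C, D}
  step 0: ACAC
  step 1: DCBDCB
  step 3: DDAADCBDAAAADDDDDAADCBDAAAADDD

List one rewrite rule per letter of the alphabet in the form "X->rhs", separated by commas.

  step 0 ⇒ step 1: ACAC ⇒ D·CB·D·CB
    A ↦ D
    C ↦ CB
    B ↦ DAA  (constrained at step 1)
    D ↦ AAD  (constrained at step 1)

A->D, B->DAA, C->CB, D->AAD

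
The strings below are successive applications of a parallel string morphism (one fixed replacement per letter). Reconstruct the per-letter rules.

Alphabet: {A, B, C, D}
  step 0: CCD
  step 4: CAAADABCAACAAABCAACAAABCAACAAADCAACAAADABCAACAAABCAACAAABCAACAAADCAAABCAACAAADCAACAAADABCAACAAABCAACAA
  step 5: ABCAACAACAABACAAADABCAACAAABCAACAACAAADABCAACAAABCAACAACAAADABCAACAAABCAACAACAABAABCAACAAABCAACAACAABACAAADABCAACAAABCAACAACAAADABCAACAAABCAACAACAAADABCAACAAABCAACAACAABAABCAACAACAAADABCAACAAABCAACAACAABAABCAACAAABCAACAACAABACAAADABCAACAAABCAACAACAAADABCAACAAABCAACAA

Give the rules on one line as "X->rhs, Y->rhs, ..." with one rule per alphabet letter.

A->CAA, B->AD, C->AB, D->BA

  step 4 ⇒ step 5: CAAADABCAACAAABCAACAAABCAACAAADCAACAAADABCAACAAABCAACAAABCAACAAADCAAABCAACAAADCAACAAADABCAACAAABCAACAA ⇒ AB·CAA·CAA·CAA·BA·CAA·AD·AB·CAA·CAA·AB·CAA·CAA·CAA·AD·AB·CAA·CAA·AB·CAA·CAA·CAA·AD·AB·CAA·CAA·AB·CAA·CAA·CAA·BA·AB·CAA·CAA·AB·CAA·CAA·CAA·BA·CAA·AD·AB·CAA·CAA·AB·CAA·CAA·CAA·AD·AB·CAA·CAA·AB·CAA·CAA·CAA·AD·AB·CAA·CAA·AB·CAA·CAA·CAA·BA·AB·CAA·CAA·CAA·AD·AB·CAA·CAA·AB·CAA·CAA·CAA·BA·AB·CAA·CAA·AB·CAA·CAA·CAA·BA·CAA·AD·AB·CAA·CAA·AB·CAA·CAA·CAA·AD·AB·CAA·CAA·AB·CAA·CAA
    A ↦ CAA
    B ↦ AD
    C ↦ AB
    D ↦ BA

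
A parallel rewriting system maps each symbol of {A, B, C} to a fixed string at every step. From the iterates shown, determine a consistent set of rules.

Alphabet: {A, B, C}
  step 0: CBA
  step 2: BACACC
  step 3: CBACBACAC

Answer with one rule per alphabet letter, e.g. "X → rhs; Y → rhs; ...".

  step 2 ⇒ step 3: BACACC ⇒ C·B·AC·B·AC·AC
    A ↦ B
    B ↦ C
    C ↦ AC

A->B, B->C, C->AC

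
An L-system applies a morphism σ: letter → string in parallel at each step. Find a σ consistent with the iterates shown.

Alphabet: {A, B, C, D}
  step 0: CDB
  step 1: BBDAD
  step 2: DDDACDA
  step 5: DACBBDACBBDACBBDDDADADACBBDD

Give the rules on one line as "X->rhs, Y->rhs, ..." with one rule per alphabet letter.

A->C, B->D, C->BB, D->DA

  step 1 ⇒ step 2: BBDAD ⇒ D·D·DA·C·DA
    A ↦ C
    B ↦ D
    D ↦ DA
  step 0 ⇒ step 1: CDB ⇒ BB·DA·D
    C ↦ BB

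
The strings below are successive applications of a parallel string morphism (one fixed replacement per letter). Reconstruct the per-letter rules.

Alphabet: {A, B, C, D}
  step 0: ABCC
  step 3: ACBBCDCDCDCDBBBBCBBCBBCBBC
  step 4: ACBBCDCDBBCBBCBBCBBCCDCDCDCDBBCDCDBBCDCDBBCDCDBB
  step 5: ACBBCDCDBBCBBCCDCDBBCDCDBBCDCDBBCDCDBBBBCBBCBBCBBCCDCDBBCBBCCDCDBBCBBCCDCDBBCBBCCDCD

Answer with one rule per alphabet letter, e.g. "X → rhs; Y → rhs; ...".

  step 4 ⇒ step 5: ACBBCDCDBBCBBCBBCBBCCDCDCDCDBBCDCDBBCDCDBBCDCDBB ⇒ AC·BB·CD·CD·BB·C·BB·C·CD·CD·BB·CD·CD·BB·CD·CD·BB·CD·CD·BB·BB·C·BB·C·BB·C·BB·C·CD·CD·BB·C·BB·C·CD·CD·BB·C·BB·C·CD·CD·BB·C·BB·C·CD·CD
    A ↦ AC
    B ↦ CD
    C ↦ BB
    D ↦ C

A->AC, B->CD, C->BB, D->C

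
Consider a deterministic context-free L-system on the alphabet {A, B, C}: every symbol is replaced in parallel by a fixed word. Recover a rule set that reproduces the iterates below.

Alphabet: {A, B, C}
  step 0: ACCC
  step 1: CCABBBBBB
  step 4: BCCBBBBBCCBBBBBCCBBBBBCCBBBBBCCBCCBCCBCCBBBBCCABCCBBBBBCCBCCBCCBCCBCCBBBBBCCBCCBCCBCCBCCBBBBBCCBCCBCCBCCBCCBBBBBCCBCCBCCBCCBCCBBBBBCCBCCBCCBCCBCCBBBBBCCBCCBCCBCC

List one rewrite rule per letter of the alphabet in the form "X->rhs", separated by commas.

A->CCA, B->BCC, C->BB

  step 0 ⇒ step 1: ACCC ⇒ CCA·BB·BB·BB
    A ↦ CCA
    C ↦ BB
    B ↦ BCC  (constrained at step 1)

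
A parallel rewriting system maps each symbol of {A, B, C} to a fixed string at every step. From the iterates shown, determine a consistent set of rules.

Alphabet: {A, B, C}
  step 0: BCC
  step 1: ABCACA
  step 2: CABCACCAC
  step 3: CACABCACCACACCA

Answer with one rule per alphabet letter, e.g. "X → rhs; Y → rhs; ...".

A->C, B->AB, C->CA

  step 2 ⇒ step 3: CABCACCAC ⇒ CA·C·AB·CA·C·CA·CA·C·CA
    A ↦ C
    B ↦ AB
    C ↦ CA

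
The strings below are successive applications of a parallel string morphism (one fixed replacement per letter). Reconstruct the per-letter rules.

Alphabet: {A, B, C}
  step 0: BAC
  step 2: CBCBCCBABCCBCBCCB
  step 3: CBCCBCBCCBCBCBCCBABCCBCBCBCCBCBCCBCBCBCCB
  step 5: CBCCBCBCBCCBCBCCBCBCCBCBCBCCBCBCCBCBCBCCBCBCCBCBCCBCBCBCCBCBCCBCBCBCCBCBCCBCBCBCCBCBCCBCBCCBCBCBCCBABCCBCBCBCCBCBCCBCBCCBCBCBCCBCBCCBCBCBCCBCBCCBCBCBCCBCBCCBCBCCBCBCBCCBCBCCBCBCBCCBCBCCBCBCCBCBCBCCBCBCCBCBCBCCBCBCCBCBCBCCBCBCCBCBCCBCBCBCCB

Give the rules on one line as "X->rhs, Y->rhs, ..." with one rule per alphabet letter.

  step 2 ⇒ step 3: CBCBCCBABCCBCBCCB ⇒ CB·CCB·CB·CCB·CB·CB·CCB·AB·CCB·CB·CB·CCB·CB·CCB·CB·CB·CCB
    A ↦ AB
    B ↦ CCB
    C ↦ CB

A->AB, B->CCB, C->CB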